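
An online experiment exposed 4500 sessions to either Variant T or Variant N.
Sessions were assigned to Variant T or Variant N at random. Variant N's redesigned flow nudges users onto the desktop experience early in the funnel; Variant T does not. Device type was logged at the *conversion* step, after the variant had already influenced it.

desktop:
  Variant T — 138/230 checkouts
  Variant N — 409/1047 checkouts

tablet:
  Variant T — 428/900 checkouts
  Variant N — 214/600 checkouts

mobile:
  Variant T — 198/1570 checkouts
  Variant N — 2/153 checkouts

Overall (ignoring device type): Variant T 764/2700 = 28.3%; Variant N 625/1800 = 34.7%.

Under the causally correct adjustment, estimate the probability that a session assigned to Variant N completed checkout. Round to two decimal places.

0.35

Variant T is higher inside every device type stratum but Variant N is higher in aggregate. Whether to stratify depends on how device type relates to the variant.
Stratifying would compare variants among sessions the variants themselves sorted into device type groups — a form of selection on an intermediate. The unconditioned pooled rates give the total causal effect.
So P(outcome | do(Variant N)) is just the pooled rate for Variant N: 625/1800 = 0.347.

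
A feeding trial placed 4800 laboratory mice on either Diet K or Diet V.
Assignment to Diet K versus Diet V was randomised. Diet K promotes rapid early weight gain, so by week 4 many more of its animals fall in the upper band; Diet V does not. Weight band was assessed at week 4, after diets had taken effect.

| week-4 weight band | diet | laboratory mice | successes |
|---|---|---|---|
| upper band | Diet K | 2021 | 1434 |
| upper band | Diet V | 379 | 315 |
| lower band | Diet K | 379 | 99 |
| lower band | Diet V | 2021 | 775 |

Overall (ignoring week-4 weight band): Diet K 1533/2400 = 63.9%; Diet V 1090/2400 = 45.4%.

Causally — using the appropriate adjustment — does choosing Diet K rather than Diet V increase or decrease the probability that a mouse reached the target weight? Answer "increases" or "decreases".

Within every week-4 weight band level Diet V has the higher rate, yet pooled Diet K does — Simpson's reversal.
Stratifying would compare diets among laboratory mice the diets themselves sorted into week-4 weight band groups — a form of selection on an intermediate. The unconditioned pooled rates give the total causal effect.
Pooled: Diet K 63.9% vs Diet V 45.4%; Diet K is higher overall.

increases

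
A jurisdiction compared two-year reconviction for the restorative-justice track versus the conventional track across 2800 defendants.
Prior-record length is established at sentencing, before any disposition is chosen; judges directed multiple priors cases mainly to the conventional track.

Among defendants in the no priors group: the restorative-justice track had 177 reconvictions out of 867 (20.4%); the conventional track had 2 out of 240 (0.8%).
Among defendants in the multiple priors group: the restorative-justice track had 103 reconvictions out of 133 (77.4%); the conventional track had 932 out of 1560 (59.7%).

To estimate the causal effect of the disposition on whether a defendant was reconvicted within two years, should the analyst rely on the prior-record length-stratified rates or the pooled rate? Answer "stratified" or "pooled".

Here prior-record length is a common cause — it drives both which disposition a case falls under and the outcome. The crude comparison mixes populations; the stratum-specific rates are the causally relevant ones.
Within each level — no priors: 20.4% vs 0.8%; multiple priors: 77.4% vs 59.7% — the conventional track is lower every time.

stratified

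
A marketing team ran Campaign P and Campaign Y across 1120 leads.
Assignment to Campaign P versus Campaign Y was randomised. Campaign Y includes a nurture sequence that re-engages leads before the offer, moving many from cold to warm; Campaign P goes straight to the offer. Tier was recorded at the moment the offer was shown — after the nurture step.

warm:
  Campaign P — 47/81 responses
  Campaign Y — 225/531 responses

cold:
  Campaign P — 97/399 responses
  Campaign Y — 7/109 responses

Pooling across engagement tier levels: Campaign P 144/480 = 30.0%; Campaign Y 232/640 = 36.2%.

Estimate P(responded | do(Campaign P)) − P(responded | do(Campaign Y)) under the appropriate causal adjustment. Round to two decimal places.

-0.06

Engagement tier here is a post-treatment variable shaped by the campaign; conditioning on it would introduce bias rather than remove it. The overall comparison is the causal one.
The causal difference is the pooled difference: 0.300 − 0.362 = -0.062.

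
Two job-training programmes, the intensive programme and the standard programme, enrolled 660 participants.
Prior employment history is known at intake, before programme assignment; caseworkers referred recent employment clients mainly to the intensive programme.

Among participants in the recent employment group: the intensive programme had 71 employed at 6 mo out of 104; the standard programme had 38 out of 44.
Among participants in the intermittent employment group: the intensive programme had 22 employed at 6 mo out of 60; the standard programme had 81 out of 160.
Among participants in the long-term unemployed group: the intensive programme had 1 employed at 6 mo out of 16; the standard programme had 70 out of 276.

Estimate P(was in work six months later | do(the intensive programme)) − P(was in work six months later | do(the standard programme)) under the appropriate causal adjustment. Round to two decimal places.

Since prior employment history is a pre-existing factor (not a product of the programme) and it affects the outcome on its own, it is a confounder. The stratified rates, not the pooled rate, identify the causal effect.
Adjusting over the population distribution of prior employment history: 0.224·(0.683−0.864) + 0.333·(0.367−0.506) + 0.442·(0.062−0.254) = -0.172.

-0.17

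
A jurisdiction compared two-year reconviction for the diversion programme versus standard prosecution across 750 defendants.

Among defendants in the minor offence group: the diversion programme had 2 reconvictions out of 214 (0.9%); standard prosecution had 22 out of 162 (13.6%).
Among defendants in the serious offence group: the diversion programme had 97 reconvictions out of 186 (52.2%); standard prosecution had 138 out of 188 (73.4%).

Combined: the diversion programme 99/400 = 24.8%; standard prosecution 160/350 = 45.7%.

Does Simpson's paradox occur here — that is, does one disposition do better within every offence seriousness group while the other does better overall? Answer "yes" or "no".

no

Within each offence seriousness level (minor offence 0.9% vs 13.6%; serious offence 52.2% vs 73.4%), the diversion programme has the lower rate every time. Pooled: 24.8% vs 45.7% — the diversion programme has the lower rate overall. They agree.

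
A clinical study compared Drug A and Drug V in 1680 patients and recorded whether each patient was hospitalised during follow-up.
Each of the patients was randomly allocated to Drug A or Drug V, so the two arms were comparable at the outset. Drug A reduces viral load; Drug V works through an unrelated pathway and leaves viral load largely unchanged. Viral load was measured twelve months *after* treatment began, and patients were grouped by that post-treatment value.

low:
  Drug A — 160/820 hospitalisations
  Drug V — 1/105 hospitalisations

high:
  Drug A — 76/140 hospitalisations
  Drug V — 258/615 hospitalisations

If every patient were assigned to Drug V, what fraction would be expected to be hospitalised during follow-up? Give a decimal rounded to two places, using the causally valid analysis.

0.36

Because the drug influences viral load, viral load is a post-treatment mediator, not a confounder. Stratifying on it would bias the estimate; the causal effect is the crude pooled difference.
So P(outcome | do(Drug V)) is just the pooled rate for Drug V: 259/720 = 0.360.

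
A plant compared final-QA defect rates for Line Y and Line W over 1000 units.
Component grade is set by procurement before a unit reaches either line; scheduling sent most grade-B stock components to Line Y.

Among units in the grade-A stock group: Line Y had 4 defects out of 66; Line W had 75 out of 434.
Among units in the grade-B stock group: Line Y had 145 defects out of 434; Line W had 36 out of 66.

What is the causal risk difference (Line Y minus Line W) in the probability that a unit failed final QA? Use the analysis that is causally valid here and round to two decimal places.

Here component grade is a common cause — it drives both which line a case falls under and the outcome. The crude comparison mixes populations; the stratum-specific rates are the causally relevant ones.
Adjusting over the population distribution of component grade: 0.500·(0.061−0.173) + 0.500·(0.334−0.545) = -0.162.

-0.16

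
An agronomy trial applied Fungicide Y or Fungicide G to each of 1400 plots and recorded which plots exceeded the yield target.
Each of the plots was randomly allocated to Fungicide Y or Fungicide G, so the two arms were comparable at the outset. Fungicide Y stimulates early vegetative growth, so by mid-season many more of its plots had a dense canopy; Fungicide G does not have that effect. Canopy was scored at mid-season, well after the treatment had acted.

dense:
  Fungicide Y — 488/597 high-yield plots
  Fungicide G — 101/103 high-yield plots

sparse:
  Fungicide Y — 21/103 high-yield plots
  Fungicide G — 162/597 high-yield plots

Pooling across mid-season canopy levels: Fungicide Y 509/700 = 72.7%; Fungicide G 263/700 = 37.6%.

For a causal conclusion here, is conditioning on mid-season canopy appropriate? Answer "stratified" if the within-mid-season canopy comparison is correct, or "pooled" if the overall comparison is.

Mid-season canopy is downstream of the fungicide. One should not condition on a consequence of treatment, so the overall rates are the right comparison.
Pooled: Fungicide Y 72.7% vs Fungicide G 37.6%; Fungicide Y is higher overall.

pooled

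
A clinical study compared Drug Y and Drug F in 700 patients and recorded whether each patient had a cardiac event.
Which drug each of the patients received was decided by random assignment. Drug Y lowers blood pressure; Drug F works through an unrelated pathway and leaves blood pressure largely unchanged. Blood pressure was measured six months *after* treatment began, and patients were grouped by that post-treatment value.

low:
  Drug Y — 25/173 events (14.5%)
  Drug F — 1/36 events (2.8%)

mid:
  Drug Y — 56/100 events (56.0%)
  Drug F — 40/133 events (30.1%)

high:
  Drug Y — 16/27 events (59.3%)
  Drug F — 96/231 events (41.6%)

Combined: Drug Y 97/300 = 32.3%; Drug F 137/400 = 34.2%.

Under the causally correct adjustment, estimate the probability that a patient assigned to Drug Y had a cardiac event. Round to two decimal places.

0.32

Stratifying would compare drugs among patients the drugs themselves sorted into blood pressure groups — a form of selection on an intermediate. The unconditioned pooled rates give the total causal effect.
So P(outcome | do(Drug Y)) is just the pooled rate for Drug Y: 97/300 = 0.323.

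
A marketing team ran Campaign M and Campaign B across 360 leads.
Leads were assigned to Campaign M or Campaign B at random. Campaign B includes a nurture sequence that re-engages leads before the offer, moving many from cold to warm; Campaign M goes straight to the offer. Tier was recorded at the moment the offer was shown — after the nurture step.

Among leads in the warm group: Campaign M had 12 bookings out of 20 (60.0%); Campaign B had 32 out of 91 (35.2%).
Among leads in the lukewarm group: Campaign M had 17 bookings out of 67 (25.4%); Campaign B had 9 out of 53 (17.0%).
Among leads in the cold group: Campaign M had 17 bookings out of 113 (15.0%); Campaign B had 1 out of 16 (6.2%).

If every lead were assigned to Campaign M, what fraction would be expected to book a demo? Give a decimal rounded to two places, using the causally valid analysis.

0.23

Engagement tier lies on the pathway campaign → engagement tier → outcome, so adjusting for it blocks the indirect effect. For the total causal effect of campaign, use the unadjusted pooled rates.
So P(outcome | do(Campaign M)) is just the pooled rate for Campaign M: 46/200 = 0.230.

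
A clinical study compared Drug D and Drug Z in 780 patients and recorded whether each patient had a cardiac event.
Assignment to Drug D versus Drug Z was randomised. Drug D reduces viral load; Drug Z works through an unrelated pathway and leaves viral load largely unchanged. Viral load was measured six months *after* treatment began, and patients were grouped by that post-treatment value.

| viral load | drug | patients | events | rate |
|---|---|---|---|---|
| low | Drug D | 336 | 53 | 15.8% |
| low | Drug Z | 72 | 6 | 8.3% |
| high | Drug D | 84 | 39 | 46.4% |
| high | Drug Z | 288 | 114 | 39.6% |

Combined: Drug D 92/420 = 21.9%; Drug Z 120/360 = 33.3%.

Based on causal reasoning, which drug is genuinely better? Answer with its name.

Drug D

Drug Z is lower inside every viral load stratum but Drug D is lower in aggregate. Whether to stratify depends on how viral load relates to the drug.
Viral load is recorded after the drug and is itself shifted by it — it sits on the causal path from drug to outcome. Conditioning on a mediator would strip out part of the effect we want; the pooled comparison gives the total causal effect.
Pooled: Drug D 21.9% vs Drug Z 33.3%; Drug D is lower overall.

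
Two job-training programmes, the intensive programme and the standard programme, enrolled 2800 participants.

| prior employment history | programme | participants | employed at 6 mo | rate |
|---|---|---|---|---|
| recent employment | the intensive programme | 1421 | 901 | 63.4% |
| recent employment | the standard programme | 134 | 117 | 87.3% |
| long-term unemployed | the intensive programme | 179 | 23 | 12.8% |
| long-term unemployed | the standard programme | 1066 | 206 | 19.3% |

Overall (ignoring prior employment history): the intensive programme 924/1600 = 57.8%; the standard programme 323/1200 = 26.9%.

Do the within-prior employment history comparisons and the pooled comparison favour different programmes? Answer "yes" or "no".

yes

Within each prior employment history level (recent employment 63.4% vs 87.3%; long-term unemployed 12.8% vs 19.3%), the standard programme has the higher rate every time. Pooled: 57.8% vs 26.9% — the intensive programme has the higher rate overall. The two comparisons disagree.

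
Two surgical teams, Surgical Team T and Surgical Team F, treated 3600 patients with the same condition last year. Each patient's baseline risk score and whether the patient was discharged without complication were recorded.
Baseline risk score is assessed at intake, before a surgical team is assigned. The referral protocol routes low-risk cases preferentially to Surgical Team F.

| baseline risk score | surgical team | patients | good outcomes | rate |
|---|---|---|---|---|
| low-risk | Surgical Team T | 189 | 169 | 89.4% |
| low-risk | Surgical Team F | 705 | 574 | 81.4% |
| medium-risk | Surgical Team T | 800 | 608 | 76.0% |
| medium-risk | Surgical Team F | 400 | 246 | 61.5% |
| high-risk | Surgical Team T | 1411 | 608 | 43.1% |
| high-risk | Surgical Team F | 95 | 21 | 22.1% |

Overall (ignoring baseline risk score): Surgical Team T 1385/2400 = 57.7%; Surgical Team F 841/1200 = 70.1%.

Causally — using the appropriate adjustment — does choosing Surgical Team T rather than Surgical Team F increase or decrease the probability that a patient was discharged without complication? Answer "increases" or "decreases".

Here baseline risk score is a common cause — it drives both which surgical team a case falls under and the outcome. The crude comparison mixes populations; the stratum-specific rates are the causally relevant ones.
Within each level — low-risk: 89.4% vs 81.4%; medium-risk: 76.0% vs 61.5%; high-risk: 43.1% vs 22.1% — Surgical Team T is higher every time.

increases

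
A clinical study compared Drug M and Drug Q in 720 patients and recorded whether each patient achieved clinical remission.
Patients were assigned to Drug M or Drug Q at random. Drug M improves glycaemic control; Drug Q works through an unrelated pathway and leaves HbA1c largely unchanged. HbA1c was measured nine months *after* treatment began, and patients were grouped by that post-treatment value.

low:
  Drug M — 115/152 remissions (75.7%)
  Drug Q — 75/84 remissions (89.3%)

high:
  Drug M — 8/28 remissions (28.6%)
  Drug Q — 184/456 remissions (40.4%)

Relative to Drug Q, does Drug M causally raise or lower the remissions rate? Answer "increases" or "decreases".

increases

Within every HbA1c level Drug Q has the higher rate, yet pooled Drug M does — Simpson's reversal.
HbA1c is recorded after the drug and is itself shifted by it — it sits on the causal path from drug to outcome. Conditioning on a mediator would strip out part of the effect we want; the pooled comparison gives the total causal effect.
Pooled: Drug M 68.3% vs Drug Q 48.0%; Drug M is higher overall.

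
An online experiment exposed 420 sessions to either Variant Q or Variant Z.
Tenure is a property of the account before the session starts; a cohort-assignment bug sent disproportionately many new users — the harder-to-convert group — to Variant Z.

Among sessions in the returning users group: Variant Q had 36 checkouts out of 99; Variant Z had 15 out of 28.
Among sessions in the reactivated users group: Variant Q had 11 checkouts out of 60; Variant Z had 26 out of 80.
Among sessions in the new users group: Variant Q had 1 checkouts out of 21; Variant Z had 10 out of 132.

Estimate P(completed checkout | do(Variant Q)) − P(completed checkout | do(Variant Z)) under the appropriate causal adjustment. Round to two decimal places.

-0.11

The imbalance in user tenure arose from how sessions were allocated, not from anything the variant did; and user tenure independently affects the outcome. The pooled gap is confounded — condition on user tenure.
Adjusting over the population distribution of user tenure: 0.302·(0.364−0.536) + 0.333·(0.183−0.325) + 0.364·(0.048−0.076) = -0.110.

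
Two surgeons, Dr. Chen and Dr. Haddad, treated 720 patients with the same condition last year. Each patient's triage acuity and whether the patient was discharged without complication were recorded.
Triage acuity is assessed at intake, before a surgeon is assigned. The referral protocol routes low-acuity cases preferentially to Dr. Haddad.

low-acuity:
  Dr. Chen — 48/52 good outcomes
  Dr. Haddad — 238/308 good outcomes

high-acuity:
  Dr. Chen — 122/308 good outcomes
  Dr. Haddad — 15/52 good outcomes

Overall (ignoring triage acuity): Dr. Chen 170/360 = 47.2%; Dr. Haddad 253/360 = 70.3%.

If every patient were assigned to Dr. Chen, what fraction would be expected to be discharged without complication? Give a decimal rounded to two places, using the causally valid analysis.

Here triage acuity is a common cause — it drives both which surgeon a case falls under and the outcome. The crude comparison mixes populations; the stratum-specific rates are the causally relevant ones.
Standardising Dr. Chen to the population triage acuity mix: 0.500·48/52 + 0.500·122/308 = 0.660.

0.66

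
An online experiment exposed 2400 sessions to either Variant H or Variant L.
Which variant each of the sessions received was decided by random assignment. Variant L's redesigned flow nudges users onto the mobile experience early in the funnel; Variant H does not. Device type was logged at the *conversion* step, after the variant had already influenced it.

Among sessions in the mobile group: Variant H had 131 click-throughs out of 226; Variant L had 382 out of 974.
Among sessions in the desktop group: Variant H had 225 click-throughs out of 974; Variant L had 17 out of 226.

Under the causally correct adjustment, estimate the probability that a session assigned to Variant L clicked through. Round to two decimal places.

The device type-specific comparison favours Variant H throughout, but the pooled figures favour Variant L. The question is whether to condition on device type.
Because the variant influences device type, device type is a post-treatment mediator, not a confounder. Stratifying on it would bias the estimate; the causal effect is the crude pooled difference.
So P(outcome | do(Variant L)) is just the pooled rate for Variant L: 399/1200 = 0.333.

0.33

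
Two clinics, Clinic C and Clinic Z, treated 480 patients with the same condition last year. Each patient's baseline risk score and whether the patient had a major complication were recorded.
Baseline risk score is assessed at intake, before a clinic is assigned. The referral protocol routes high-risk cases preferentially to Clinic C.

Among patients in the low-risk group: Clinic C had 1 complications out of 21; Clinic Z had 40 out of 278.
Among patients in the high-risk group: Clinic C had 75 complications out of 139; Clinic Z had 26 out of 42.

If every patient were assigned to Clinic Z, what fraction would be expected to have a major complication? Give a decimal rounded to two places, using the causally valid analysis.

Within every baseline risk score level Clinic C has the lower rate, yet pooled Clinic Z does — Simpson's reversal.
Baseline risk score satisfies the back-door criterion: it is not a descendant of the clinic, and it blocks the spurious path from clinic to outcome. Adjusting for it (i.e., using the within-baseline risk score rates) gives the causal effect.
Standardising Clinic Z to the population baseline risk score mix: 0.623·40/278 + 0.377·26/42 = 0.323.

0.32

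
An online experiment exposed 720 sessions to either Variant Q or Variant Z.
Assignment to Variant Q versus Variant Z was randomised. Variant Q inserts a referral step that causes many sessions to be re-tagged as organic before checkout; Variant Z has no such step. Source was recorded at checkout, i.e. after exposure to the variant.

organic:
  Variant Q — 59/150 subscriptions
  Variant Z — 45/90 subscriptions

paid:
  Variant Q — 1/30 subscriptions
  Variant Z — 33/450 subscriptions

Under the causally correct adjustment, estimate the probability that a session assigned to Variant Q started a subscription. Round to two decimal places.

0.33

Because the variant influences traffic source, traffic source is a post-treatment mediator, not a confounder. Stratifying on it would bias the estimate; the causal effect is the crude pooled difference.
So P(outcome | do(Variant Q)) is just the pooled rate for Variant Q: 60/180 = 0.333.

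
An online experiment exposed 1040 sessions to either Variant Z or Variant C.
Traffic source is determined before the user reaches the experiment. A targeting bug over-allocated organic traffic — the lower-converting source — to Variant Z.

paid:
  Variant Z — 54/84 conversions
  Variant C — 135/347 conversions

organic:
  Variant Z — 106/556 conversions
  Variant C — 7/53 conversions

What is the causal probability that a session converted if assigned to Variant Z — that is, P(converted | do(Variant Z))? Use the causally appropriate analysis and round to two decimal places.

0.38

Traffic source satisfies the back-door criterion: it is not a descendant of the variant, and it blocks the spurious path from variant to outcome. Adjusting for it (i.e., using the within-traffic source rates) gives the causal effect.
Standardising Variant Z to the population traffic source mix: 0.414·54/84 + 0.586·106/556 = 0.378.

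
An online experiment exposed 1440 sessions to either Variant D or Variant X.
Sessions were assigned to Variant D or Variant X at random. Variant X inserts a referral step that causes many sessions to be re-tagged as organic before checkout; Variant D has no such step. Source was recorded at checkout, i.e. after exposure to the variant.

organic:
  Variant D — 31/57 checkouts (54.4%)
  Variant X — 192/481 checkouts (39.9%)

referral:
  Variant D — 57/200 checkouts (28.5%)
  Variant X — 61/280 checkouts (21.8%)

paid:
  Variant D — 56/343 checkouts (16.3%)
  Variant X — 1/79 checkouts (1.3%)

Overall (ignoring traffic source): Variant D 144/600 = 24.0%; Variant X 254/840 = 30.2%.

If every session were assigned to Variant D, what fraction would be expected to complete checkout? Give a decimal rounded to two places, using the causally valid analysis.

0.24

Traffic source is downstream of the variant. One should not condition on a consequence of treatment, so the overall rates are the right comparison.
So P(outcome | do(Variant D)) is just the pooled rate for Variant D: 144/600 = 0.240.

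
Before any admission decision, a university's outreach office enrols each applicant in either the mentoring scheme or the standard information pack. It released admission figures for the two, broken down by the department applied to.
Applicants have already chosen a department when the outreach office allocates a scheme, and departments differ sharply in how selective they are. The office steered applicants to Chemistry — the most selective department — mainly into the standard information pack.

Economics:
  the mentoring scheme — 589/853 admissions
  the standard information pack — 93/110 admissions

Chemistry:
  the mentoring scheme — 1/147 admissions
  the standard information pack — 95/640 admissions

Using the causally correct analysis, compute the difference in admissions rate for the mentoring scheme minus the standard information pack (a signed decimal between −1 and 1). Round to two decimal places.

-0.15

The stratified and pooled comparisons disagree (the standard information pack wins within each department; the mentoring scheme wins overall), so the answer turns on the causal role of department.
Since department is a pre-existing factor (not a product of the outreach scheme) and it affects the outcome on its own, it is a confounder. The stratified rates, not the pooled rate, identify the causal effect.
Adjusting over the population distribution of department: 0.550·(0.691−0.845) + 0.450·(0.007−0.148) = -0.149.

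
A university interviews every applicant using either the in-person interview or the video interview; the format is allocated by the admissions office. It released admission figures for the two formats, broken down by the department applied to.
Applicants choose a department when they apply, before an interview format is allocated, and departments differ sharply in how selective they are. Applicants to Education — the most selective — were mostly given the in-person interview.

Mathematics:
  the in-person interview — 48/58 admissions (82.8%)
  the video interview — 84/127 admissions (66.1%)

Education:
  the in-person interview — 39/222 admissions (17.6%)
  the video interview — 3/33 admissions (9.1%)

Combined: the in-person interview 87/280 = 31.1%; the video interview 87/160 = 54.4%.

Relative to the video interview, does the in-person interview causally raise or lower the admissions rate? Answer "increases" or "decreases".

increases

Since department is a pre-existing factor (not a product of the interview format) and it affects the outcome on its own, it is a confounder. The stratified rates, not the pooled rate, identify the causal effect.
Within each level — Mathematics: 82.8% vs 66.1%; Education: 17.6% vs 9.1% — the in-person interview is higher every time.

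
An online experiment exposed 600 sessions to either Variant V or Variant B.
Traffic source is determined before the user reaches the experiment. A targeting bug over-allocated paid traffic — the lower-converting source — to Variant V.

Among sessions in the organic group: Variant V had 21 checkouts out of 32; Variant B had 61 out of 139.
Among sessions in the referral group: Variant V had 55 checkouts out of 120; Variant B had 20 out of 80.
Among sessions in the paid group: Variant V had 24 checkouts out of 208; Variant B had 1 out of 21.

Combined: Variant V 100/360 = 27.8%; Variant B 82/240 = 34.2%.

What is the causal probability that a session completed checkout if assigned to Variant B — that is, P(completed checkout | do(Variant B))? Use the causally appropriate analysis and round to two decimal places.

0.23

Nothing the variant does changes traffic source; the imbalance is an allocation artefact. With traffic source also predicting the outcome, the pooled figure is confounded, and the within-stratum comparison is the causal one.
Standardising Variant B to the population traffic source mix: 0.285·61/139 + 0.333·20/80 + 0.382·1/21 = 0.227.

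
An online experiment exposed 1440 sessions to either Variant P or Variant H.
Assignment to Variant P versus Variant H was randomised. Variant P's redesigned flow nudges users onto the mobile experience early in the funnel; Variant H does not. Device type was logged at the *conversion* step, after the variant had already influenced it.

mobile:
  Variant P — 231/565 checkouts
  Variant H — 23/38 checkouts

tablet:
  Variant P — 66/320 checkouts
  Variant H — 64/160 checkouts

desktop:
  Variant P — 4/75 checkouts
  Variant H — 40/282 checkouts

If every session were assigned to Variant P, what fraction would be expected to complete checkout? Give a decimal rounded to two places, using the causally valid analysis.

The distribution of device type is itself part of what the variant does — it is an intermediate outcome. Holding it fixed would remove that part of the effect; the total effect is the pooled difference.
So P(outcome | do(Variant P)) is just the pooled rate for Variant P: 301/960 = 0.314.

0.31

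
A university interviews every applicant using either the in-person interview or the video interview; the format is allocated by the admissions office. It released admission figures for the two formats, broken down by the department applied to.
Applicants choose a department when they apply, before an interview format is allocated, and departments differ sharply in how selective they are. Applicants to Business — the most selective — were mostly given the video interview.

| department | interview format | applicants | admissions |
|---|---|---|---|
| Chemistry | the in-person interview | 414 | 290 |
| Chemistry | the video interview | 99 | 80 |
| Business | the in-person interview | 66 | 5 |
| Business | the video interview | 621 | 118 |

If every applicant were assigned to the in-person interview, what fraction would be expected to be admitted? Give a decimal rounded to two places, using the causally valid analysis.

Nothing the interview format does changes department; the imbalance is an allocation artefact. With department also predicting the outcome, the pooled figure is confounded, and the within-stratum comparison is the causal one.
Standardising the in-person interview to the population department mix: 0.427·290/414 + 0.573·5/66 = 0.343.

0.34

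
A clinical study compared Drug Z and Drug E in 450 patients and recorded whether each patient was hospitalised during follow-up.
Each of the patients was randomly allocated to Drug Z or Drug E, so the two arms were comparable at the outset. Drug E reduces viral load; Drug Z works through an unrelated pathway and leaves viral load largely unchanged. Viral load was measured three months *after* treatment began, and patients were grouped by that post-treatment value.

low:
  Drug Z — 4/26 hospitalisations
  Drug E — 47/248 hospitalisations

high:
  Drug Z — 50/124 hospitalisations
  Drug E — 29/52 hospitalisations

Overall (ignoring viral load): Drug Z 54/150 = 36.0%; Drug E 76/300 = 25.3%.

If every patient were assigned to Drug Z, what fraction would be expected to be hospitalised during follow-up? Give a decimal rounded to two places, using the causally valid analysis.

The distribution of viral load is itself part of what the drug does — it is an intermediate outcome. Holding it fixed would remove that part of the effect; the total effect is the pooled difference.
So P(outcome | do(Drug Z)) is just the pooled rate for Drug Z: 54/150 = 0.360.

0.36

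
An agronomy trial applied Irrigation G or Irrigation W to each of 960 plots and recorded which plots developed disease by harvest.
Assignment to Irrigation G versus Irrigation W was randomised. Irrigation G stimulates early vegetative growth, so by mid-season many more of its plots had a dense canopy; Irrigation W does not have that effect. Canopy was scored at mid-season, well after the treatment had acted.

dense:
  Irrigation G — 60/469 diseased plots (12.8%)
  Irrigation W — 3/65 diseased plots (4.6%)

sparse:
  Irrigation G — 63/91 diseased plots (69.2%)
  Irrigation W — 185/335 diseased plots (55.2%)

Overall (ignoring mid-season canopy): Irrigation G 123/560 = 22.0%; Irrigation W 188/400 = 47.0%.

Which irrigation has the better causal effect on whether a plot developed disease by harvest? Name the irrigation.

The mid-season canopy-specific comparison favours Irrigation W throughout, but the pooled figures favour Irrigation G. The question is whether to condition on mid-season canopy.
Mid-season canopy is recorded after the irrigation and is itself shifted by it — it sits on the causal path from irrigation to outcome. Conditioning on a mediator would strip out part of the effect we want; the pooled comparison gives the total causal effect.
Pooled: Irrigation G 22.0% vs Irrigation W 47.0%; Irrigation G is lower overall.

Irrigation G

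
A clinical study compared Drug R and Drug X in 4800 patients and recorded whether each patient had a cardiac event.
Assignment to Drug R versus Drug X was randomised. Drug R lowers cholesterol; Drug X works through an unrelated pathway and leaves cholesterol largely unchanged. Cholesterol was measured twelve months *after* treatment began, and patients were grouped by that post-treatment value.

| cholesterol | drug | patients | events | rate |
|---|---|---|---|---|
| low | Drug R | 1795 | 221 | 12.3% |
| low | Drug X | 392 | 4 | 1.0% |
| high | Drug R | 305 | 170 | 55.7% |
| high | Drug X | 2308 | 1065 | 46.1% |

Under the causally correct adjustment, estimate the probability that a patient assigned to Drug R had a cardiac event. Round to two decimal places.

Cholesterol is downstream of the drug. One should not condition on a consequence of treatment, so the overall rates are the right comparison.
So P(outcome | do(Drug R)) is just the pooled rate for Drug R: 391/2100 = 0.186.

0.19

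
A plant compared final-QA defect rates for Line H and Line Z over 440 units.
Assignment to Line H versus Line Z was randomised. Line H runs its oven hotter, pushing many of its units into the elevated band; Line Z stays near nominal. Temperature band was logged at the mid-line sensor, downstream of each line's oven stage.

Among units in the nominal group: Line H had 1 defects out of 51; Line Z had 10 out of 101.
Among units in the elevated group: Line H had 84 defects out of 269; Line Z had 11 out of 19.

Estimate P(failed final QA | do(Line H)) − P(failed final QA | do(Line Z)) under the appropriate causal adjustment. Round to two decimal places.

The distribution of in-process temperature band is itself part of what the line does — it is an intermediate outcome. Holding it fixed would remove that part of the effect; the total effect is the pooled difference.
The causal difference is the pooled difference: 0.266 − 0.175 = +0.091.

+0.09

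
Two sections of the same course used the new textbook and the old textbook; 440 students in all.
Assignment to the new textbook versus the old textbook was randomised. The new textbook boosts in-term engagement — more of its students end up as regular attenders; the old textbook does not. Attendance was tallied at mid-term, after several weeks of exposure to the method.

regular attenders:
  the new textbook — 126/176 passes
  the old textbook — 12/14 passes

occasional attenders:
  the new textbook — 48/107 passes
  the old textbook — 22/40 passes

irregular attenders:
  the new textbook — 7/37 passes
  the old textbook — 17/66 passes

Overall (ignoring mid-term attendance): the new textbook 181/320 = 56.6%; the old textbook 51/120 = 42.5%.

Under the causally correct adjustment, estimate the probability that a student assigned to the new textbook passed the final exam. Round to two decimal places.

the old textbook is higher inside every mid-term attendance stratum but the new textbook is higher in aggregate. Whether to stratify depends on how mid-term attendance relates to the teaching method.
Mid-term attendance here is a post-treatment variable shaped by the teaching method; conditioning on it would introduce bias rather than remove it. The overall comparison is the causal one.
So P(outcome | do(the new textbook)) is just the pooled rate for the new textbook: 181/320 = 0.566.

0.57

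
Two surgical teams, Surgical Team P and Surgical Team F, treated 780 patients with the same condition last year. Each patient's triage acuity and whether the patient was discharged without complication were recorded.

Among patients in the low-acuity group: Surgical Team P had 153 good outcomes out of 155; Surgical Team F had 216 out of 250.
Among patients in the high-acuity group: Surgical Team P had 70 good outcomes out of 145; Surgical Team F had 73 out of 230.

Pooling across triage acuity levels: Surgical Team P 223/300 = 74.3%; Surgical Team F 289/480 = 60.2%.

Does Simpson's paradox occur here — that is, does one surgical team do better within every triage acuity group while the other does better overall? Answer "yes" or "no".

no

Within each triage acuity level (low-acuity 98.7% vs 86.4%; high-acuity 48.3% vs 31.7%), Surgical Team P has the higher rate every time. Pooled: 74.3% vs 60.2% — Surgical Team P has the higher rate overall. They agree.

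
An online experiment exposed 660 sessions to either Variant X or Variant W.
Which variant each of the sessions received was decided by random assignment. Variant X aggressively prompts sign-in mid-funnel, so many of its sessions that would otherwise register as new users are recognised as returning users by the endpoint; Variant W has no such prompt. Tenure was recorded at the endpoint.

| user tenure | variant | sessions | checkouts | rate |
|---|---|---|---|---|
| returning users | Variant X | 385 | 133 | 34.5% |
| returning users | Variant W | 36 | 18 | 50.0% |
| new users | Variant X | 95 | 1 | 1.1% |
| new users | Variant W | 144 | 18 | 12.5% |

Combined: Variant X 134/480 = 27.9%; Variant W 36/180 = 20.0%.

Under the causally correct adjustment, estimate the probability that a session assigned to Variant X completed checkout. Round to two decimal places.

0.28

Within every user tenure level Variant W has the higher rate, yet pooled Variant X does — Simpson's reversal.
The distribution of user tenure is itself part of what the variant does — it is an intermediate outcome. Holding it fixed would remove that part of the effect; the total effect is the pooled difference.
So P(outcome | do(Variant X)) is just the pooled rate for Variant X: 134/480 = 0.279.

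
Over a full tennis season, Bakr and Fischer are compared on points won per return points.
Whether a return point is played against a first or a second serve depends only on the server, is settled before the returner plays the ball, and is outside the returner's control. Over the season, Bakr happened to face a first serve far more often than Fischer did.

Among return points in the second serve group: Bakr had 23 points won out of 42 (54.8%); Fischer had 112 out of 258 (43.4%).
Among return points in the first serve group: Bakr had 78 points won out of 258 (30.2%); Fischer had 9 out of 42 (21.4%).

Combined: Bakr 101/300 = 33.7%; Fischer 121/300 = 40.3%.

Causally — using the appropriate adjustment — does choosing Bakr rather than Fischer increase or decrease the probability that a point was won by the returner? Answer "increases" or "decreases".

Within every serve type level Bakr has the higher rate, yet pooled Fischer does — Simpson's reversal.
The imbalance in serve type arose from how return points were allocated, not from anything the player did; and serve type independently affects the outcome. The pooled gap is confounded — condition on serve type.
Within each level — second serve: 54.8% vs 43.4%; first serve: 30.2% vs 21.4% — Bakr is higher every time.

increases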